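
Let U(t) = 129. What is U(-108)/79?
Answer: 129/79 ≈ 1.6329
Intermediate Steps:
U(-108)/79 = 129/79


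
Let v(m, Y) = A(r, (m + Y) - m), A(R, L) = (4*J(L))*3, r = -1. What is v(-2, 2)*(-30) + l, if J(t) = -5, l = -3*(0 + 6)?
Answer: 1782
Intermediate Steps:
l = -18 (l = -3*6 = -18)
A(R, L) = -60 (A(R, L) = (4*(-5))*3 = -20*3 = -60)
v(m, Y) = -60
v(-2, 2)*(-30) + l = -60*(-30) - 18 = 1800 - 18 = 1782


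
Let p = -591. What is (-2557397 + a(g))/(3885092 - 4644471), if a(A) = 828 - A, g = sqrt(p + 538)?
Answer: 2556569/759379 + I*sqrt(53)/759379 ≈ 3.3667 + 9.5869e-6*I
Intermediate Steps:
g = I*sqrt(53) (g = sqrt(-591 + 538) = sqrt(-53) = I*sqrt(53) ≈ 7.2801*I)
(-2557397 + a(g))/(3885092 - 4644471) = (-2557397 + (828 - I*sqrt(53)))/(3885092 - 4644471) = (-2557397 + (828 - I*sqrt(53)))/(-759379) = (-2556569 - I*sqrt(53))*(-1/759379) = 2556569/759379 + I*sqrt(53)/759379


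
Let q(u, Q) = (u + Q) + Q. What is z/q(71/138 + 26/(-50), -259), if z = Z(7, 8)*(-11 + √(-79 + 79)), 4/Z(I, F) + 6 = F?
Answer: 75900/1787119 ≈ 0.042471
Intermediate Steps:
Z(I, F) = 4/(-6 + F)
q(u, Q) = u + 2*Q (q(u, Q) = (Q + u) + Q = u + 2*Q)
z = -22 (z = (4/(-6 + 8))*(-11 + √(-79 + 79)) = (4/2)*(-11 + √0) = (4*(½))*(-11 + 0) = 2*(-11) = -22)
z/q(71/138 + 26/(-50), -259) = -22/((71/138 + 26/(-50)) + 2*(-259)) = -22/((71*(1/138) + 26*(-1/50)) - 518) = -22/((71/138 - 13/25) - 518) = -22/(-19/3450 - 518) = -22/(-1787119/3450) = -22*(-3450/1787119) = 75900/1787119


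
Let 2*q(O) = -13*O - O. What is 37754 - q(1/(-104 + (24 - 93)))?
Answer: 6531435/173 ≈ 37754.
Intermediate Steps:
q(O) = -7*O (q(O) = (-13*O - O)/2 = (-14*O)/2 = -7*O)
37754 - q(1/(-104 + (24 - 93))) = 37754 - (-7)/(-104 + (24 - 93)) = 37754 - (-7)/(-104 - 69) = 37754 - (-7)/(-173) = 37754 - (-7)*(-1)/173 = 37754 - 1*7/173 = 37754 - 7/173 = 6531435/173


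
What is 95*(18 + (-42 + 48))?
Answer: 2280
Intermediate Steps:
95*(18 + (-42 + 48)) = 95*(18 + 6) = 95*24 = 2280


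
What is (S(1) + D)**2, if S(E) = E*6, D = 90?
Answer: 9216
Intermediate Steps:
S(E) = 6*E
(S(1) + D)**2 = (6*1 + 90)**2 = (6 + 90)**2 = 96**2 = 9216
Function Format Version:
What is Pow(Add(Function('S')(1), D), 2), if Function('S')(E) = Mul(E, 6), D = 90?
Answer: 9216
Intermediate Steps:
Function('S')(E) = Mul(6, E)
Pow(Add(Function('S')(1), D), 2) = Pow(Add(Mul(6, 1), 90), 2) = Pow(Add(6, 90), 2) = Pow(96, 2) = 9216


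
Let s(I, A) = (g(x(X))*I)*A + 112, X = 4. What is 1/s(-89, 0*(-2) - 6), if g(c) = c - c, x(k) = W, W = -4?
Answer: 1/112 ≈ 0.0089286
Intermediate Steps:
x(k) = -4
g(c) = 0
s(I, A) = 112 (s(I, A) = (0*I)*A + 112 = 0*A + 112 = 0 + 112 = 112)
1/s(-89, 0*(-2) - 6) = 1/112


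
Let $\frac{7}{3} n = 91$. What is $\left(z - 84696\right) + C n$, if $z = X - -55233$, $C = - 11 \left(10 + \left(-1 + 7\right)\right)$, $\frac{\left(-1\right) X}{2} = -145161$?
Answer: $253995$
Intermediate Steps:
$n = 39$ ($n = \frac{3}{7} \cdot 91 = 39$)
$X = 290322$ ($X = \left(-2\right) \left(-145161\right) = 290322$)
$C = -176$ ($C = - 11 \left(10 + 6\right) = \left(-11\right) 16 = -176$)
$z = 345555$ ($z = 290322 - -55233 = 290322 + 55233 = 345555$)
$\left(z - 84696\right) + C n = \left(345555 - 84696\right) - 6864 = 260859 - 6864 = 253995$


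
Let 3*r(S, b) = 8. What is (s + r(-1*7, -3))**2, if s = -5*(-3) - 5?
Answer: 1444/9 ≈ 160.44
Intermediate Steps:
r(S, b) = 8/3 (r(S, b) = (1/3)*8 = 8/3)
s = 10 (s = 15 - 5 = 10)
(s + r(-1*7, -3))**2 = (10 + 8/3)**2 = (38/3)**2 = 1444/9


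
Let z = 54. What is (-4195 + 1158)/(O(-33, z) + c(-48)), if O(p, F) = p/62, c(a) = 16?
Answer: -188294/959 ≈ -196.34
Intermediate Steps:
O(p, F) = p/62 (O(p, F) = p*(1/62) = p/62)
(-4195 + 1158)/(O(-33, z) + c(-48)) = (-4195 + 1158)/((1/62)*(-33) + 16) = -3037/(-33/62 + 16) = -3037/959/62 = -3037*62/959 = -188294/959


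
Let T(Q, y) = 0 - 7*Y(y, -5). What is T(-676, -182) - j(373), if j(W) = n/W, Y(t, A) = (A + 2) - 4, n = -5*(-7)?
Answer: 18242/373 ≈ 48.906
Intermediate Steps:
n = 35
Y(t, A) = -2 + A (Y(t, A) = (2 + A) - 4 = -2 + A)
T(Q, y) = 49 (T(Q, y) = 0 - 7*(-2 - 5) = 0 - 7*(-7) = 0 + 49 = 49)
j(W) = 35/W
T(-676, -182) - j(373) = 49 - 35/373 = 18242/373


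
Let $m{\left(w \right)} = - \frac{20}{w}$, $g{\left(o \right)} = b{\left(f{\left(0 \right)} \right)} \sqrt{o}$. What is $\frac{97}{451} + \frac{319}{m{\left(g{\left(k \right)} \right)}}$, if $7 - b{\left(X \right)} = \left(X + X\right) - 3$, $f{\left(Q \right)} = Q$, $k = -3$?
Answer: $\frac{97}{451} - \frac{319 i \sqrt{3}}{2} \approx 0.21508 - 276.26 i$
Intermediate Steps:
$b{\left(X \right)} = 10 - 2 X$ ($b{\left(X \right)} = 7 - \left(\left(X + X\right) - 3\right) = 7 - \left(2 X - 3\right) = 7 - \left(-3 + 2 X\right) = 10 - 2 X$)
$g{\left(o \right)} = 10 \sqrt{o}$ ($g{\left(o \right)} = \left(10 - 0\right) \sqrt{o} = \left(10 + 0\right) \sqrt{o} = 10 \sqrt{o}$)
$\frac{97}{451} + \frac{319}{m{\left(g{\left(k \right)} \right)}} = \frac{97}{451} + \frac{319}{\left(-20\right) \frac{1}{10 \sqrt{-3}}} = 97 \cdot \frac{1}{451} + \frac{319}{\left(-20\right) \frac{1}{10 i \sqrt{3}}} = \frac{97}{451} + \frac{319}{\left(-20\right) \frac{1}{10 i \sqrt{3}}} = \frac{97}{451} + \frac{319}{\left(-20\right) \left(- \frac{i \sqrt{3}}{30}\right)} = \frac{97}{451} + \frac{319}{\frac{2}{3} i \sqrt{3}} = \frac{97}{451} + 319 \left(- \frac{i \sqrt{3}}{2}\right) = \frac{97}{451} - \frac{319 i \sqrt{3}}{2}$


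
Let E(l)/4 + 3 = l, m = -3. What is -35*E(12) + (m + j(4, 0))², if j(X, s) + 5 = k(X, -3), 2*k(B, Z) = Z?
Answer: -4679/4 ≈ -1169.8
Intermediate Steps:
k(B, Z) = Z/2
E(l) = -12 + 4*l
j(X, s) = -13/2 (j(X, s) = -5 + (½)*(-3) = -5 - 3/2 = -13/2)
-35*E(12) + (m + j(4, 0))² = -35*(-12 + 4*12) + (-3 - 13/2)² = -35*(-12 + 48) + (-19/2)² = -35*36 + 361/4 = -1260 + 361/4 = -4679/4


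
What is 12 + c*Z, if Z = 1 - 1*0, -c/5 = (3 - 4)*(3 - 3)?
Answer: 12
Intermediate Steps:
c = 0 (c = -5*(3 - 4)*(3 - 3) = -(-5)*0 = -5*0 = 0)
Z = 1 (Z = 1 + 0 = 1)
12 + c*Z = 12 + 0*1 = 12 + 0 = 12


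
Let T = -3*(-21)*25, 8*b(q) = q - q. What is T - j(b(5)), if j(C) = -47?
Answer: 1622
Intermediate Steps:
b(q) = 0 (b(q) = (q - q)/8 = (⅛)*0 = 0)
T = 1575 (T = 63*25 = 1575)
T - j(b(5)) = 1575 - 1*(-47) = 1575 + 47 = 1622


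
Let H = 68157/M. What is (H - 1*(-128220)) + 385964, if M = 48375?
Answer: 2763746573/5375 ≈ 5.1419e+5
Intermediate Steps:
H = 7573/5375 (H = 68157/48375 = 68157*(1/48375) = 7573/5375 ≈ 1.4089)
(H - 1*(-128220)) + 385964 = (7573/5375 - 1*(-128220)) + 385964 = (7573/5375 + 128220) + 385964 = 689190073/5375 + 385964 = 2763746573/5375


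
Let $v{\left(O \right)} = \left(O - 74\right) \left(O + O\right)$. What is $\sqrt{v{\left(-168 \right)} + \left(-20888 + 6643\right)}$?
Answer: $\sqrt{67067} \approx 258.97$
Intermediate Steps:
$v{\left(O \right)} = 2 O \left(-74 + O\right)$ ($v{\left(O \right)} = \left(-74 + O\right) 2 O = 2 O \left(-74 + O\right)$)
$\sqrt{v{\left(-168 \right)} + \left(-20888 + 6643\right)} = \sqrt{2 \left(-168\right) \left(-74 - 168\right) + \left(-20888 + 6643\right)} = \sqrt{2 \left(-168\right) \left(-242\right) - 14245} = \sqrt{81312 - 14245} = \sqrt{67067}$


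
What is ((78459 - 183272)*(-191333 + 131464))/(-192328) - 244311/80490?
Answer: -84187620309923/2580080120 ≈ -32630.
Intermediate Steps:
((78459 - 183272)*(-191333 + 131464))/(-192328) - 244311/80490 = -104813*(-59869)*(-1/192328) - 244311*1/80490 = 6275049497*(-1/192328) - 81437/26830 = -6275049497/192328 - 81437/26830 = -84187620309923/2580080120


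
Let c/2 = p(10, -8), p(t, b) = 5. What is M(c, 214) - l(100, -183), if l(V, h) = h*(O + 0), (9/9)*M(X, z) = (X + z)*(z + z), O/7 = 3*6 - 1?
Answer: 117649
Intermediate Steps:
c = 10 (c = 2*5 = 10)
O = 119 (O = 7*(3*6 - 1) = 7*(18 - 1) = 7*17 = 119)
M(X, z) = 2*z*(X + z) (M(X, z) = (X + z)*(z + z) = (X + z)*(2*z) = 2*z*(X + z))
l(V, h) = 119*h (l(V, h) = h*(119 + 0) = h*119 = 119*h)
M(c, 214) - l(100, -183) = 2*214*(10 + 214) - 119*(-183) = 2*214*224 - 1*(-21777) = 95872 + 21777 = 117649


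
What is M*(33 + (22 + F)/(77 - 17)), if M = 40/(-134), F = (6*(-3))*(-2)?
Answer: -2038/201 ≈ -10.139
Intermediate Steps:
F = 36 (F = -18*(-2) = 36)
M = -20/67 (M = 40*(-1/134) = -20/67 ≈ -0.29851)
M*(33 + (22 + F)/(77 - 17)) = -20*(33 + (22 + 36)/(77 - 17))/67 = -20*(33 + 58/60)/67 = -20*(33 + 58*(1/60))/67 = -20*(33 + 29/30)/67 = -20/67*1019/30 = -2038/201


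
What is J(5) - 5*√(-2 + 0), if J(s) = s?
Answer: 5 - 5*I*√2 ≈ 5.0 - 7.0711*I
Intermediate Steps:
J(5) - 5*√(-2 + 0) = 5 - 5*√(-2 + 0) = 5 - 5*I*√2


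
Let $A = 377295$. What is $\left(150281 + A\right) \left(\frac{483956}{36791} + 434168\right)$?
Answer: $\frac{8427477311082144}{36791} \approx 2.2906 \cdot 10^{11}$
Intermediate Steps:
$\left(150281 + A\right) \left(\frac{483956}{36791} + 434168\right) = \left(150281 + 377295\right) \left(\frac{483956}{36791} + 434168\right) = 527576 \left(483956 \cdot \frac{1}{36791} + 434168\right) = 527576 \left(\frac{483956}{36791} + 434168\right) = 527576 \cdot \frac{15973958844}{36791} = \frac{8427477311082144}{36791}$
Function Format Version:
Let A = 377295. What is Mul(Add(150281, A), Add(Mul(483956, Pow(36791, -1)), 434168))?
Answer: Rational(8427477311082144, 36791) ≈ 2.2906e+11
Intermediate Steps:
Mul(Add(150281, A), Add(Mul(483956, Pow(36791, -1)), 434168)) = Mul(Add(150281, 377295), Add(Mul(483956, Pow(36791, -1)), 434168)) = Mul(527576, Add(Mul(483956, Rational(1, 36791)), 434168)) = Mul(527576, Add(Rational(483956, 36791), 434168)) = Mul(527576, Rational(15973958844, 36791)) = Rational(8427477311082144, 36791)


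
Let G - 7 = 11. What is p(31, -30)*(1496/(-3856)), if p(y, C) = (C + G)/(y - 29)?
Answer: 561/241 ≈ 2.3278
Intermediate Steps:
G = 18 (G = 7 + 11 = 18)
p(y, C) = (18 + C)/(-29 + y) (p(y, C) = (C + 18)/(y - 29) = (18 + C)/(-29 + y))
p(31, -30)*(1496/(-3856)) = ((18 - 30)/(-29 + 31))*(1496/(-3856)) = (-12/2)*(1496*(-1/3856)) = ((½)*(-12))*(-187/482) = -6*(-187/482) = 561/241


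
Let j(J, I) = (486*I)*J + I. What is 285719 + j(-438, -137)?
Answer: 29448498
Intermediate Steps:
j(J, I) = I + 486*I*J (j(J, I) = 486*I*J + I = I + 486*I*J)
285719 + j(-438, -137) = 285719 - 137*(1 + 486*(-438)) = 285719 - 137*(1 - 212868) = 285719 - 137*(-212867) = 285719 + 29162779 = 29448498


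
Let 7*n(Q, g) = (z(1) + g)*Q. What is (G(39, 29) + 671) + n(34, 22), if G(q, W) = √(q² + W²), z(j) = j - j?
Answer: 5445/7 + √2362 ≈ 826.46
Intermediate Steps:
z(j) = 0
n(Q, g) = Q*g/7 (n(Q, g) = ((0 + g)*Q)/7 = (g*Q)/7 = (Q*g)/7 = Q*g/7)
G(q, W) = √(W² + q²)
(G(39, 29) + 671) + n(34, 22) = (√(29² + 39²) + 671) + (⅐)*34*22 = (√(841 + 1521) + 671) + 748/7 = (√2362 + 671) + 748/7 = (671 + √2362) + 748/7 = 5445/7 + √2362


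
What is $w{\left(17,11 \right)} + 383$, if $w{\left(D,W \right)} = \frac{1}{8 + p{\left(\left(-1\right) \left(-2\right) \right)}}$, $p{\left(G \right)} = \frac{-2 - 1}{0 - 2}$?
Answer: $\frac{7279}{19} \approx 383.11$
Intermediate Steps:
$p{\left(G \right)} = \frac{3}{2}$ ($p{\left(G \right)} = - \frac{3}{-2} = \left(-3\right) \left(- \frac{1}{2}\right) = \frac{3}{2}$)
$w{\left(D,W \right)} = \frac{2}{19}$ ($w{\left(D,W \right)} = \frac{1}{8 + \frac{3}{2}} = \frac{1}{\frac{19}{2}} = \frac{2}{19}$)
$w{\left(17,11 \right)} + 383 = \frac{2}{19} + 383 = \frac{7279}{19}$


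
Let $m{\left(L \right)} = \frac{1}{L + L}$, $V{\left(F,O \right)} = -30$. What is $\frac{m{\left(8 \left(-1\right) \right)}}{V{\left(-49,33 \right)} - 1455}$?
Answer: $\frac{1}{23760} \approx 4.2088 \cdot 10^{-5}$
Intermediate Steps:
$m{\left(L \right)} = \frac{1}{2 L}$
$\frac{m{\left(8 \left(-1\right) \right)}}{V{\left(-49,33 \right)} - 1455} = \frac{\frac{1}{2} \frac{1}{8 \left(-1\right)}}{-30 - 1455} = \frac{\frac{1}{2} \frac{1}{-8}}{-1485} = \frac{1}{2} \left(- \frac{1}{8}\right) \left(- \frac{1}{1485}\right) = \left(- \frac{1}{16}\right) \left(- \frac{1}{1485}\right) = \frac{1}{23760}$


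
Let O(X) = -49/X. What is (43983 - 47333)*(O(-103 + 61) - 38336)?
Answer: 385265075/3 ≈ 1.2842e+8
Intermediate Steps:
(43983 - 47333)*(O(-103 + 61) - 38336) = (43983 - 47333)*(-49/(-103 + 61) - 38336) = -3350*(-49/(-42) - 38336) = -3350*(-49*(-1/42) - 38336) = -3350*(7/6 - 38336) = -3350*(-230009/6) = 385265075/3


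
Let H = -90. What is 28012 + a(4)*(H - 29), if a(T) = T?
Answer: 27536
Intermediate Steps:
28012 + a(4)*(H - 29) = 28012 + 4*(-90 - 29) = 28012 + 4*(-119) = 28012 - 476 = 27536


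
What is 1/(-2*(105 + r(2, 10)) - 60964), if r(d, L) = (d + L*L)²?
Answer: -1/81982 ≈ -1.2198e-5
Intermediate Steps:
r(d, L) = (d + L²)²
1/(-2*(105 + r(2, 10)) - 60964) = 1/(-2*(105 + (2 + 10²)²) - 60964) = 1/(-2*(105 + (2 + 100)²) - 60964) = 1/(-2*(105 + 102²) - 60964) = 1/(-2*(105 + 10404) - 60964) = 1/(-2*10509 - 60964) = 1/(-21018 - 60964) = 1/(-81982) = -1/81982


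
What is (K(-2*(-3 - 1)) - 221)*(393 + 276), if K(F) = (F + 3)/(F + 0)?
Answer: -1175433/8 ≈ -1.4693e+5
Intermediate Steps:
K(F) = (3 + F)/F
(K(-2*(-3 - 1)) - 221)*(393 + 276) = ((3 - 2*(-3 - 1))/((-2*(-3 - 1))) - 221)*(393 + 276) = ((3 - 2*(-4))/((-2*(-4))) - 221)*669 = ((3 + 8)/8 - 221)*669 = ((⅛)*11 - 221)*669 = (11/8 - 221)*669 = -1757/8*669 = -1175433/8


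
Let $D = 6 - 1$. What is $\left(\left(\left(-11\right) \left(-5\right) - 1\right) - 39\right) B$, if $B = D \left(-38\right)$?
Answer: $-2850$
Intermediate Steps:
$D = 5$
$B = -190$ ($B = 5 \left(-38\right) = -190$)
$\left(\left(\left(-11\right) \left(-5\right) - 1\right) - 39\right) B = \left(\left(\left(-11\right) \left(-5\right) - 1\right) - 39\right) \left(-190\right) = \left(\left(55 - 1\right) - 39\right) \left(-190\right) = \left(54 - 39\right) \left(-190\right) = 15 \left(-190\right) = -2850$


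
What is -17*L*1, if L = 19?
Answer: -323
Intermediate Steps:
-17*L*1 = -17*19*1 = -323*1 = -323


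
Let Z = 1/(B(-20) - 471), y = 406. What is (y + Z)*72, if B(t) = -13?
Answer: 3537054/121 ≈ 29232.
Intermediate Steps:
Z = -1/484 (Z = 1/(-13 - 471) = 1/(-484) = -1/484 ≈ -0.0020661)
(y + Z)*72 = (406 - 1/484)*72 = (196503/484)*72 = 3537054/121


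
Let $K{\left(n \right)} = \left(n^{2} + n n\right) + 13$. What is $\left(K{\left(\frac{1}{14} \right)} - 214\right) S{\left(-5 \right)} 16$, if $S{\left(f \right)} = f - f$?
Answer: $0$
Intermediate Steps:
$S{\left(f \right)} = 0$
$K{\left(n \right)} = 13 + 2 n^{2}$ ($K{\left(n \right)} = \left(n^{2} + n^{2}\right) + 13 = 2 n^{2} + 13 = 13 + 2 n^{2}$)
$\left(K{\left(\frac{1}{14} \right)} - 214\right) S{\left(-5 \right)} 16 = \left(\left(13 + 2 \left(\frac{1}{14}\right)^{2}\right) - 214\right) 0 \cdot 16 = \left(\left(13 + \frac{2}{196}\right) - 214\right) 0 \cdot 16 = \left(\left(13 + 2 \cdot \frac{1}{196}\right) - 214\right) 0 \cdot 16 = \left(\left(13 + \frac{1}{98}\right) - 214\right) 0 \cdot 16 = \left(\frac{1275}{98} - 214\right) 0 \cdot 16 = \left(- \frac{19697}{98}\right) 0 \cdot 16 = 0 \cdot 16 = 0$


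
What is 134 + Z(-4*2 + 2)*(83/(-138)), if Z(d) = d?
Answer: 3165/23 ≈ 137.61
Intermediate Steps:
134 + Z(-4*2 + 2)*(83/(-138)) = 134 + (-4*2 + 2)*(83/(-138)) = 134 + (-8 + 2)*(83*(-1/138)) = 134 - 6*(-83/138) = 134 + 83/23 = 3165/23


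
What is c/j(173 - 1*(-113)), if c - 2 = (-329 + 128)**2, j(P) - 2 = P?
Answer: 40403/288 ≈ 140.29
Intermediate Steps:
j(P) = 2 + P
c = 40403 (c = 2 + (-329 + 128)**2 = 2 + (-201)**2 = 2 + 40401 = 40403)
c/j(173 - 1*(-113)) = 40403/(2 + (173 - 1*(-113))) = 40403/(2 + (173 + 113)) = 40403/(2 + 286) = 40403/288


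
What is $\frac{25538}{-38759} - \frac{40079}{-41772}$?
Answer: $\frac{4306625}{14327796} \approx 0.30058$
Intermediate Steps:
$\frac{25538}{-38759} - \frac{40079}{-41772} = 25538 \left(- \frac{1}{38759}\right) - - \frac{40079}{41772} = - \frac{226}{343} + \frac{40079}{41772} = \frac{4306625}{14327796}$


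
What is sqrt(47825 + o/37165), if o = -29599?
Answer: sqrt(66056570238790)/37165 ≈ 218.69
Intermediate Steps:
sqrt(47825 + o/37165) = sqrt(47825 - 29599/37165) = sqrt(1777386526/37165) = sqrt(66056570238790)/37165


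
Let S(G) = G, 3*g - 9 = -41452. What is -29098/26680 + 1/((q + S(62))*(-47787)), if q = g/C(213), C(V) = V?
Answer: -84588554381/77559893900 ≈ -1.0906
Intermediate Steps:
g = -41443/3 (g = 3 + (1/3)*(-41452) = 3 - 41452/3 = -41443/3 ≈ -13814.)
q = -41443/639 (q = -41443/3/213 = -41443/3*1/213 = -41443/639 ≈ -64.856)
-29098/26680 + 1/((q + S(62))*(-47787)) = -29098/26680 + 1/((-41443/639 + 62)*(-47787)) = -29098*1/26680 - 1/47787/(-1825/639) = -14549/13340 - 639/1825*(-1/47787) = -14549/13340 + 213/29070425 = -84588554381/77559893900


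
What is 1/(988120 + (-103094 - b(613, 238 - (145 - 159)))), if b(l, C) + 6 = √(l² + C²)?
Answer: 885032/783281201751 + √439273/783281201751 ≈ 1.1307e-6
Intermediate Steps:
b(l, C) = -6 + √(C² + l²) (b(l, C) = -6 + √(l² + C²) = -6 + √(C² + l²))
1/(988120 + (-103094 - b(613, 238 - (145 - 159)))) = 1/(988120 + (-103094 - (-6 + √((238 - (145 - 159))² + 613²)))) = 1/(988120 + (-103094 - (-6 + √((238 - 1*(-14))² + 375769)))) = 1/(988120 + (-103094 - (-6 + √((238 + 14)² + 375769)))) = 1/(988120 + (-103094 - (-6 + √(252² + 375769)))) = 1/(988120 + (-103094 - (-6 + √(63504 + 375769)))) = 1/(988120 + (-103094 - (-6 + √439273))) = 1/(988120 + (-103094 + (6 - √439273))) = 1/(988120 + (-103088 - √439273)) = 1/(885032 - √439273)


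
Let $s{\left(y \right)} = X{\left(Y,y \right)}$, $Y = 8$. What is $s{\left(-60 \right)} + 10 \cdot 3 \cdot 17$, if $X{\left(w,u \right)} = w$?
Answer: $518$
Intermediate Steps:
$s{\left(y \right)} = 8$
$s{\left(-60 \right)} + 10 \cdot 3 \cdot 17 = 8 + 10 \cdot 3 \cdot 17 = 8 + 30 \cdot 17 = 8 + 510 = 518$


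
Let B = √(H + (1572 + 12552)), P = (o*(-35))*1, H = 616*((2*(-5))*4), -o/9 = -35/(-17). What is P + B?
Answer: 11025/17 + 2*I*√2629 ≈ 648.53 + 102.55*I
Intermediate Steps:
o = -315/17 (o = -(-315)/(-17) = -(-315)*(-1)/17 = -9*35/17 = -315/17 ≈ -18.529)
H = -24640 (H = 616*(-10*4) = 616*(-40) = -24640)
P = 11025/17 (P = -315/17*(-35)*1 = (11025/17)*1 = 11025/17 ≈ 648.53)
B = 2*I*√2629 (B = √(-24640 + (1572 + 12552)) = √(-24640 + 14124) = √(-10516) = 2*I*√2629 ≈ 102.55*I)
P + B = 11025/17 + 2*I*√2629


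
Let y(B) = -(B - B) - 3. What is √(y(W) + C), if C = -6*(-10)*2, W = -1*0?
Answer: 3*√13 ≈ 10.817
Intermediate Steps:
W = 0
y(B) = -3 (y(B) = -1*0 - 3 = 0 - 3 = -3)
C = 120 (C = 60*2 = 120)
√(y(W) + C) = √(-3 + 120) = √117 = 3*√13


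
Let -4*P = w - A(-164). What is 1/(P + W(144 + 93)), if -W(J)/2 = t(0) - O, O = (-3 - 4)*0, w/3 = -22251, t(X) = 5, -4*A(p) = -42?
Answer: 8/133447 ≈ 5.9949e-5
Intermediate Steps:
A(p) = 21/2 (A(p) = -1/4*(-42) = 21/2)
w = -66753 (w = 3*(-22251) = -66753)
O = 0 (O = -7*0 = 0)
W(J) = -10 (W(J) = -2*(5 - 1*0) = -2*(5 + 0) = -2*5 = -10)
P = 133527/8 (P = -(-66753 - 1*21/2)/4 = -(-66753 - 21/2)/4 = -1/4*(-133527/2) = 133527/8 ≈ 16691.)
1/(P + W(144 + 93)) = 1/(133527/8 - 10) = 1/(133447/8) = 8/133447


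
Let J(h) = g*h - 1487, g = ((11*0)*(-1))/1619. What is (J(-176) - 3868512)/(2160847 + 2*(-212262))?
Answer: -3869999/1736323 ≈ -2.2288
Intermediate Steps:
g = 0 (g = (0*(-1))*(1/1619) = 0*(1/1619) = 0)
J(h) = -1487 (J(h) = 0*h - 1487 = 0 - 1487 = -1487)
(J(-176) - 3868512)/(2160847 + 2*(-212262)) = (-1487 - 3868512)/(2160847 + 2*(-212262)) = -3869999/(2160847 - 424524) = -3869999/1736323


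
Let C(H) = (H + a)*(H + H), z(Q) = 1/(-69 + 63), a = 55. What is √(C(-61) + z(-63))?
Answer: √26346/6 ≈ 27.052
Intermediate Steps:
z(Q) = -⅙ (z(Q) = 1/(-6) = -⅙)
C(H) = 2*H*(55 + H) (C(H) = (H + 55)*(H + H) = (55 + H)*(2*H) = 2*H*(55 + H))
√(C(-61) + z(-63)) = √(2*(-61)*(55 - 61) - ⅙) = √(2*(-61)*(-6) - ⅙) = √(732 - ⅙) = √(4391/6) = √26346/6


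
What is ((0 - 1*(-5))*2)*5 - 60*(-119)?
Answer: 7190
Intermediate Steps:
((0 - 1*(-5))*2)*5 - 60*(-119) = ((0 + 5)*2)*5 + 7140 = (5*2)*5 + 7140 = 10*5 + 7140 = 50 + 7140 = 7190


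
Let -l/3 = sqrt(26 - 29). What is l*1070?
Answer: -3210*I*sqrt(3) ≈ -5559.9*I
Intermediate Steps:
l = -3*I*sqrt(3) (l = -3*sqrt(26 - 29) = -3*I*sqrt(3) ≈ -5.1962*I)
l*1070 = -3*I*sqrt(3)*1070 = -3210*I*sqrt(3)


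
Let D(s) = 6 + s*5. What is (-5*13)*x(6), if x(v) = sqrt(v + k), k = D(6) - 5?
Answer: -65*sqrt(37) ≈ -395.38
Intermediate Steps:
D(s) = 6 + 5*s
k = 31 (k = (6 + 5*6) - 5 = (6 + 30) - 5 = 36 - 5 = 31)
x(v) = sqrt(31 + v) (x(v) = sqrt(v + 31) = sqrt(31 + v))
(-5*13)*x(6) = (-5*13)*sqrt(31 + 6) = -65*sqrt(37)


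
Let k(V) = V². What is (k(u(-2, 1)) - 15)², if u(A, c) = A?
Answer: 121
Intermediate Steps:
(k(u(-2, 1)) - 15)² = ((-2)² - 15)² = (4 - 15)² = (-11)² = 121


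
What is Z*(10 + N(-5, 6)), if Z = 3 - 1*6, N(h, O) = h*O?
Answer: 60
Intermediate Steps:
N(h, O) = O*h
Z = -3 (Z = 3 - 6 = -3)
Z*(10 + N(-5, 6)) = -3*(10 + 6*(-5)) = -3*(10 - 30) = -3*(-20) = 60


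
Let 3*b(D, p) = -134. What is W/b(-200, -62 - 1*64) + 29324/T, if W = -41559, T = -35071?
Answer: 4368617651/4699514 ≈ 929.59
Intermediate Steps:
b(D, p) = -134/3 (b(D, p) = (⅓)*(-134) = -134/3)
W/b(-200, -62 - 1*64) + 29324/T = -41559/(-134/3) + 29324/(-35071) = -41559*(-3/134) + 29324*(-1/35071) = 124677/134 - 29324/35071 = 4368617651/4699514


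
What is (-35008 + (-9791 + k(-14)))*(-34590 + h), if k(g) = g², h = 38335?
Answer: -167038235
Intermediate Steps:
(-35008 + (-9791 + k(-14)))*(-34590 + h) = (-35008 + (-9791 + (-14)²))*(-34590 + 38335) = (-35008 + (-9791 + 196))*3745 = (-35008 - 9595)*3745 = -44603*3745 = -167038235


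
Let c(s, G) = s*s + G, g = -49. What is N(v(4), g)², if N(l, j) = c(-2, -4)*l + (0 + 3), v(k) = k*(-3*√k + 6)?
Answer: 9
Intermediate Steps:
c(s, G) = G + s² (c(s, G) = s² + G = G + s²)
v(k) = k*(6 - 3*√k)
N(l, j) = 3 (N(l, j) = (-4 + (-2)²)*l + (0 + 3) = (-4 + 4)*l + 3 = 0*l + 3 = 0 + 3 = 3)
N(v(4), g)² = 3² = 9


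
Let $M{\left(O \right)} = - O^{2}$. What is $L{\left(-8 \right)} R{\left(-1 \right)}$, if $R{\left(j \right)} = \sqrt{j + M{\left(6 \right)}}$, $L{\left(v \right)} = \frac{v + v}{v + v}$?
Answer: $i \sqrt{37} \approx 6.0828 i$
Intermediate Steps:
$L{\left(v \right)} = 1$ ($L{\left(v \right)} = \frac{2 v}{2 v} = 2 v \frac{1}{2 v} = 1$)
$R{\left(j \right)} = \sqrt{-36 + j}$ ($R{\left(j \right)} = \sqrt{j - 6^{2}} = \sqrt{j - 36} = \sqrt{-36 + j}$)
$L{\left(-8 \right)} R{\left(-1 \right)} = 1 \sqrt{-36 - 1} = 1 \sqrt{-37} = 1 i \sqrt{37} = i \sqrt{37}$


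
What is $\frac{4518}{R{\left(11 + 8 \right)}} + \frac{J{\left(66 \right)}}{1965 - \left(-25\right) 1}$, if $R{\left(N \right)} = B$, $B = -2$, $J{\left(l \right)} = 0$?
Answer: $-2259$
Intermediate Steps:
$R{\left(N \right)} = -2$
$\frac{4518}{R{\left(11 + 8 \right)}} + \frac{J{\left(66 \right)}}{1965 - \left(-25\right) 1} = \frac{4518}{-2} + \frac{0}{1965 - \left(-25\right) 1} = 4518 \left(- \frac{1}{2}\right) + \frac{0}{1965 - -25} = -2259 + \frac{0}{1965 + 25} = -2259 + \frac{0}{1990} = -2259 + 0 \cdot \frac{1}{1990} = -2259 + 0 = -2259$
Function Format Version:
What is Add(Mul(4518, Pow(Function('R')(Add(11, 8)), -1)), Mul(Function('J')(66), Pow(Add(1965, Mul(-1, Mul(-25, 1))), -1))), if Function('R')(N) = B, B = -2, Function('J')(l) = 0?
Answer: -2259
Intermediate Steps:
Function('R')(N) = -2
Add(Mul(4518, Pow(Function('R')(Add(11, 8)), -1)), Mul(Function('J')(66), Pow(Add(1965, Mul(-1, Mul(-25, 1))), -1))) = Add(Mul(4518, Pow(-2, -1)), Mul(0, Pow(Add(1965, Mul(-1, Mul(-25, 1))), -1))) = Add(Mul(4518, Rational(-1, 2)), Mul(0, Pow(Add(1965, Mul(-1, -25)), -1))) = Add(-2259, Mul(0, Pow(Add(1965, 25), -1))) = Add(-2259, Mul(0, Pow(1990, -1))) = Add(-2259, Mul(0, Rational(1, 1990))) = Add(-2259, 0) = -2259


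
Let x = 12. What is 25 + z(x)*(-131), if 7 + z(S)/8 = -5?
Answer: 12601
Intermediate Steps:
z(S) = -96 (z(S) = -56 + 8*(-5) = -56 - 40 = -96)
25 + z(x)*(-131) = 25 - 96*(-131) = 25 + 12576 = 12601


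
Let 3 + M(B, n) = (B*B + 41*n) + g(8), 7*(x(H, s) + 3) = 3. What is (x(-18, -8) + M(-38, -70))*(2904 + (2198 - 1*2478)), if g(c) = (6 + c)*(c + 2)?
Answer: -23723584/7 ≈ -3.3891e+6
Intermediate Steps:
x(H, s) = -18/7 (x(H, s) = -3 + (⅐)*3 = -3 + 3/7 = -18/7)
g(c) = (2 + c)*(6 + c) (g(c) = (6 + c)*(2 + c) = (2 + c)*(6 + c))
M(B, n) = 137 + B² + 41*n (M(B, n) = -3 + ((B*B + 41*n) + (12 + 8² + 8*8)) = -3 + ((B² + 41*n) + (12 + 64 + 64)) = -3 + ((B² + 41*n) + 140) = -3 + (140 + B² + 41*n) = 137 + B² + 41*n)
(x(-18, -8) + M(-38, -70))*(2904 + (2198 - 1*2478)) = (-18/7 + (137 + (-38)² + 41*(-70)))*(2904 + (2198 - 1*2478)) = (-18/7 + (137 + 1444 - 2870))*(2904 + (2198 - 2478)) = (-18/7 - 1289)*(2904 - 280) = -9041/7*2624 = -23723584/7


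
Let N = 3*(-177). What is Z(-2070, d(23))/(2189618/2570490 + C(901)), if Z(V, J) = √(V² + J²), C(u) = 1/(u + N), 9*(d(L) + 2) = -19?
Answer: 2113514*√347078269/16254583 ≈ 2422.4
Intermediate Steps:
d(L) = -37/9 (d(L) = -2 + (⅑)*(-19) = -2 - 19/9 = -37/9)
N = -531
C(u) = 1/(-531 + u) (C(u) = 1/(u - 531) = 1/(-531 + u))
Z(V, J) = √(J² + V²)
Z(-2070, d(23))/(2189618/2570490 + C(901)) = √((-37/9)² + (-2070)²)/(2189618/2570490 + 1/(-531 + 901)) = √(1369/81 + 4284900)/(2189618*(1/2570490) + 1/370) = √(347078269/81)/(1094809/1285245 + 1/370) = (√347078269/9)/(16254583/19021626) = (√347078269/9)*(19021626/16254583) = 2113514*√347078269/16254583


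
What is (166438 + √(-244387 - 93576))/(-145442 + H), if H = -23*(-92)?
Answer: -83219/71663 - I*√337963/143326 ≈ -1.1613 - 0.0040561*I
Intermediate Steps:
H = 2116
(166438 + √(-244387 - 93576))/(-145442 + H) = (166438 + √(-244387 - 93576))/(-145442 + 2116) = (166438 + √(-337963))/(-143326) = (166438 + I*√337963)*(-1/143326) = -83219/71663 - I*√337963/143326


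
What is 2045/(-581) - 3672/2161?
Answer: -6552677/1255541 ≈ -5.2190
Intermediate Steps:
2045/(-581) - 3672/2161 = 2045*(-1/581) - 3672*1/2161 = -2045/581 - 3672/2161 = -6552677/1255541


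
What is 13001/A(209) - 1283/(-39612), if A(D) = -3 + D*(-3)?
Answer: -85697887/4159260 ≈ -20.604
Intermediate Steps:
A(D) = -3 - 3*D
13001/A(209) - 1283/(-39612) = 13001/(-3 - 3*209) - 1283/(-39612) = 13001/(-3 - 627) - 1283*(-1/39612) = 13001/(-630) + 1283/39612 = 13001*(-1/630) + 1283/39612 = -13001/630 + 1283/39612 = -85697887/4159260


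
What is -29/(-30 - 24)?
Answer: 29/54 ≈ 0.53704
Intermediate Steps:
-29/(-30 - 24) = -29/(-54) = -29*(-1/54) = 29/54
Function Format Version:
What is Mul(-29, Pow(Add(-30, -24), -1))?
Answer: Rational(29, 54) ≈ 0.53704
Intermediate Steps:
Mul(-29, Pow(Add(-30, -24), -1)) = Mul(-29, Pow(-54, -1)) = Mul(-29, Rational(-1, 54)) = Rational(29, 54)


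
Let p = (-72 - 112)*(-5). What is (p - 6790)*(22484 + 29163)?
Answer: -303167890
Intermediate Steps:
p = 920 (p = -184*(-5) = 920)
(p - 6790)*(22484 + 29163) = (920 - 6790)*(22484 + 29163) = -5870*51647 = -303167890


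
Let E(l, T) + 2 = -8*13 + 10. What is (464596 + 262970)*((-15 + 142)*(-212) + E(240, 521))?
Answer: -19658833320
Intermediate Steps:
E(l, T) = -96 (E(l, T) = -2 + (-8*13 + 10) = -2 + (-104 + 10) = -2 - 94 = -96)
(464596 + 262970)*((-15 + 142)*(-212) + E(240, 521)) = (464596 + 262970)*((-15 + 142)*(-212) - 96) = 727566*(127*(-212) - 96) = 727566*(-26924 - 96) = 727566*(-27020) = -19658833320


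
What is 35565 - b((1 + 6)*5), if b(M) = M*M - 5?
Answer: 34345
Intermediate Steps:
b(M) = -5 + M² (b(M) = M² - 5 = -5 + M²)
35565 - b((1 + 6)*5) = 35565 - (-5 + ((1 + 6)*5)²) = 35565 - (-5 + (7*5)²) = 35565 - (-5 + 35²) = 35565 - (-5 + 1225) = 35565 - 1*1220 = 35565 - 1220 = 34345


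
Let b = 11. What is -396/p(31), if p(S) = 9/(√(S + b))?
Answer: -44*√42 ≈ -285.15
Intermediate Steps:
p(S) = 9/√(11 + S) (p(S) = 9/(√(S + 11)) = 9/(√(11 + S)) = 9/√(11 + S))
-396/p(31) = -396*√(11 + 31)/9 = -396*√42/9 = -44*√42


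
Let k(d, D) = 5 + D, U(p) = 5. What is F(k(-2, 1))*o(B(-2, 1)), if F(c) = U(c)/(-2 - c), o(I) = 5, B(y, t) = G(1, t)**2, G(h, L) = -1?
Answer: -25/8 ≈ -3.1250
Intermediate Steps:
B(y, t) = 1 (B(y, t) = (-1)**2 = 1)
F(c) = 5/(-2 - c)
F(k(-2, 1))*o(B(-2, 1)) = -5/(2 + (5 + 1))*5 = -5/(2 + 6)*5 = -5/8*5 = -25/8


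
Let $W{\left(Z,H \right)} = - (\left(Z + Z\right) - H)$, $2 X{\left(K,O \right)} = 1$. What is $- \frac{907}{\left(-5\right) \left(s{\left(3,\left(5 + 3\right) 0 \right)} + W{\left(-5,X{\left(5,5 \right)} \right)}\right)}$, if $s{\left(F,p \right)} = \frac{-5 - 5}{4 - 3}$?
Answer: $\frac{1814}{5} \approx 362.8$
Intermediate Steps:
$X{\left(K,O \right)} = \frac{1}{2}$ ($X{\left(K,O \right)} = \frac{1}{2} \cdot 1 = \frac{1}{2}$)
$W{\left(Z,H \right)} = H - 2 Z$ ($W{\left(Z,H \right)} = - (2 Z - H) = - (- H + 2 Z) = H - 2 Z$)
$s{\left(F,p \right)} = -10$ ($s{\left(F,p \right)} = - \frac{10}{1} = \left(-10\right) 1 = -10$)
$- \frac{907}{\left(-5\right) \left(s{\left(3,\left(5 + 3\right) 0 \right)} + W{\left(-5,X{\left(5,5 \right)} \right)}\right)} = - \frac{907}{\left(-5\right) \left(-10 + \left(\frac{1}{2} - -10\right)\right)} = - \frac{907}{\left(-5\right) \left(-10 + \left(\frac{1}{2} + 10\right)\right)} = - \frac{907}{\left(-5\right) \left(-10 + \frac{21}{2}\right)} = - \frac{907}{\left(-5\right) \frac{1}{2}} = - \frac{907}{- \frac{5}{2}} = \left(-907\right) \left(- \frac{2}{5}\right) = \frac{1814}{5}$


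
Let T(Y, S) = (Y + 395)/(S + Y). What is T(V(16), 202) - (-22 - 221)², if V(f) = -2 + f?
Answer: -12754175/216 ≈ -59047.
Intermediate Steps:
T(Y, S) = (395 + Y)/(S + Y)
T(V(16), 202) - (-22 - 221)² = (395 + (-2 + 16))/(202 + (-2 + 16)) - (-22 - 221)² = (395 + 14)/(202 + 14) - 1*(-243)² = 409/216 - 1*59049 = (1/216)*409 - 59049 = 409/216 - 59049 = -12754175/216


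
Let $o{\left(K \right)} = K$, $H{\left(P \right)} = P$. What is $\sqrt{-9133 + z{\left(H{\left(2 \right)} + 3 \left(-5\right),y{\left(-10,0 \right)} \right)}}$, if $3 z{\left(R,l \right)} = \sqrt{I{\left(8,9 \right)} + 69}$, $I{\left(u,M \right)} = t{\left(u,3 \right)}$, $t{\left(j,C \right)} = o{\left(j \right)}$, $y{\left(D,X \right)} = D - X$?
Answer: $\frac{\sqrt{-82197 + 3 \sqrt{77}}}{3} \approx 95.551 i$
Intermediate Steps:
$t{\left(j,C \right)} = j$
$I{\left(u,M \right)} = u$
$z{\left(R,l \right)} = \frac{\sqrt{77}}{3}$ ($z{\left(R,l \right)} = \frac{\sqrt{8 + 69}}{3} = \frac{\sqrt{77}}{3}$)
$\sqrt{-9133 + z{\left(H{\left(2 \right)} + 3 \left(-5\right),y{\left(-10,0 \right)} \right)}} = \sqrt{-9133 + \frac{\sqrt{77}}{3}}$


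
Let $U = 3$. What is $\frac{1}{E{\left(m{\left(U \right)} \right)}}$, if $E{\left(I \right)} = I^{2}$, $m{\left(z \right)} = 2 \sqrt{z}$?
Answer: $\frac{1}{12} \approx 0.083333$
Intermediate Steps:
$\frac{1}{E{\left(m{\left(U \right)} \right)}} = \frac{1}{\left(2 \sqrt{3}\right)^{2}} = \frac{1}{12}$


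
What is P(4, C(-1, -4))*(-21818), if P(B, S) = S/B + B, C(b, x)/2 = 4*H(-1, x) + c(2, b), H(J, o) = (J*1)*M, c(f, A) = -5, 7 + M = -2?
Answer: -425451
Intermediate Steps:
M = -9 (M = -7 - 2 = -9)
H(J, o) = -9*J (H(J, o) = (J*1)*(-9) = J*(-9) = -9*J)
C(b, x) = 62 (C(b, x) = 2*(4*(-9*(-1)) - 5) = 2*(4*9 - 5) = 2*(36 - 5) = 2*31 = 62)
P(B, S) = B + S/B (P(B, S) = S/B + B = B + S/B)
P(4, C(-1, -4))*(-21818) = (4 + 62/4)*(-21818) = (4 + 62*(1/4))*(-21818) = (4 + 31/2)*(-21818) = (39/2)*(-21818) = -425451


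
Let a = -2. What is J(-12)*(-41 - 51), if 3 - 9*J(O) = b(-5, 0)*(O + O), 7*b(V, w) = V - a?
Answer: 1564/21 ≈ 74.476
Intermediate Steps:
b(V, w) = 2/7 + V/7 (b(V, w) = (V - 1*(-2))/7 = (V + 2)/7 = (2 + V)/7 = 2/7 + V/7)
J(O) = ⅓ + 2*O/21 (J(O) = ⅓ - (2/7 + (⅐)*(-5))*(O + O)/9 = ⅓ - (2/7 - 5/7)*2*O/9 = ⅓ - (-1)*2*O/21 = ⅓ - (-2)*O/21 = ⅓ + 2*O/21)
J(-12)*(-41 - 51) = (⅓ + (2/21)*(-12))*(-41 - 51) = (⅓ - 8/7)*(-92) = -17/21*(-92) = 1564/21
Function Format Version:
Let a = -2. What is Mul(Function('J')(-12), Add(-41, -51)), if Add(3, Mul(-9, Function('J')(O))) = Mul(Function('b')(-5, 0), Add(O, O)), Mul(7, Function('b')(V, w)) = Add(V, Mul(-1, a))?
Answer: Rational(1564, 21) ≈ 74.476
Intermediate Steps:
Function('b')(V, w) = Add(Rational(2, 7), Mul(Rational(1, 7), V)) (Function('b')(V, w) = Mul(Rational(1, 7), Add(V, Mul(-1, -2))) = Mul(Rational(1, 7), Add(V, 2)) = Mul(Rational(1, 7), Add(2, V)) = Add(Rational(2, 7), Mul(Rational(1, 7), V)))
Function('J')(O) = Add(Rational(1, 3), Mul(Rational(2, 21), O)) (Function('J')(O) = Add(Rational(1, 3), Mul(Rational(-1, 9), Mul(Add(Rational(2, 7), Mul(Rational(1, 7), -5)), Add(O, O)))) = Add(Rational(1, 3), Mul(Rational(-1, 9), Mul(Add(Rational(2, 7), Rational(-5, 7)), Mul(2, O)))) = Add(Rational(1, 3), Mul(Rational(-1, 9), Mul(Rational(-3, 7), Mul(2, O)))) = Add(Rational(1, 3), Mul(Rational(-1, 9), Mul(Rational(-6, 7), O))) = Add(Rational(1, 3), Mul(Rational(2, 21), O)))
Mul(Function('J')(-12), Add(-41, -51)) = Mul(Add(Rational(1, 3), Mul(Rational(2, 21), -12)), Add(-41, -51)) = Mul(Add(Rational(1, 3), Rational(-8, 7)), -92) = Mul(Rational(-17, 21), -92) = Rational(1564, 21)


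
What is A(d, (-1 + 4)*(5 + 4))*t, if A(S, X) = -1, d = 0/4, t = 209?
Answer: -209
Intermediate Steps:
d = 0 (d = 0*(1/4) = 0)
A(d, (-1 + 4)*(5 + 4))*t = -1*209 = -209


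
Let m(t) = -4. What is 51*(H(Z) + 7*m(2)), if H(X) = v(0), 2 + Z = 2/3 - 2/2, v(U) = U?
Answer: -1428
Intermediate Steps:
Z = -7/3 (Z = -2 + (2/3 - 2/2) = -2 + (2*(1/3) - 2*1/2) = -2 + (2/3 - 1) = -2 - 1/3 = -7/3 ≈ -2.3333)
H(X) = 0
51*(H(Z) + 7*m(2)) = 51*(0 + 7*(-4)) = 51*(0 - 28) = 51*(-28) = -1428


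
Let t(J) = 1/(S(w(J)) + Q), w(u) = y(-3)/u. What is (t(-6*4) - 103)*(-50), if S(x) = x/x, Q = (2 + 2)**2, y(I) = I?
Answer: 87500/17 ≈ 5147.1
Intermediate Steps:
Q = 16 (Q = 4**2 = 16)
w(u) = -3/u
S(x) = 1
t(J) = 1/17 (t(J) = 1/(1 + 16) = 1/17)
(t(-6*4) - 103)*(-50) = (1/17 - 103)*(-50) = -1750/17*(-50) = 87500/17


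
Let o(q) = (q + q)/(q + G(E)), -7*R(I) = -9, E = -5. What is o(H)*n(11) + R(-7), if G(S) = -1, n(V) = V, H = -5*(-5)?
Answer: 2033/84 ≈ 24.202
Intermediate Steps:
H = 25
R(I) = 9/7 (R(I) = -1/7*(-9) = 9/7)
o(q) = 2*q/(-1 + q) (o(q) = (q + q)/(q - 1) = (2*q)/(-1 + q) = 2*q/(-1 + q))
o(H)*n(11) + R(-7) = (2*25/(-1 + 25))*11 + 9/7 = (2*25/24)*11 + 9/7 = (2*25*(1/24))*11 + 9/7 = (25/12)*11 + 9/7 = 275/12 + 9/7 = 2033/84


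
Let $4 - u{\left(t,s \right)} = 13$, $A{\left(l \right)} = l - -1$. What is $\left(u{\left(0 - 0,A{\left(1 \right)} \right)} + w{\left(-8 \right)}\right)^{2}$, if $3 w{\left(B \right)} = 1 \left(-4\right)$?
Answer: $\frac{961}{9} \approx 106.78$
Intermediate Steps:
$A{\left(l \right)} = 1 + l$ ($A{\left(l \right)} = l + 1 = 1 + l$)
$w{\left(B \right)} = - \frac{4}{3}$ ($w{\left(B \right)} = \frac{1 \left(-4\right)}{3} = \frac{1}{3} \left(-4\right) = - \frac{4}{3}$)
$u{\left(t,s \right)} = -9$ ($u{\left(t,s \right)} = 4 - 13 = -9$)
$\left(u{\left(0 - 0,A{\left(1 \right)} \right)} + w{\left(-8 \right)}\right)^{2} = \left(-9 - \frac{4}{3}\right)^{2} = \left(- \frac{31}{3}\right)^{2} = \frac{961}{9}$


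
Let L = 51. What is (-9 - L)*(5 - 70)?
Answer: 3900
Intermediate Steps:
(-9 - L)*(5 - 70) = (-9 - 1*51)*(5 - 70) = (-9 - 51)*(-65) = -60*(-65) = 3900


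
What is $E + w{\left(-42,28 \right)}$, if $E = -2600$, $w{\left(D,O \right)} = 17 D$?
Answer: $-3314$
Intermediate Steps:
$E + w{\left(-42,28 \right)} = -2600 + 17 \left(-42\right) = -2600 - 714 = -3314$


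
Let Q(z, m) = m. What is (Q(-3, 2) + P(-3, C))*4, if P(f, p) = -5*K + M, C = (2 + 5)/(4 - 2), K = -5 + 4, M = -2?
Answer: 20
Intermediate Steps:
K = -1
C = 7/2 ≈ 3.5000
P(f, p) = 3 (P(f, p) = -5*(-1) - 2 = 5 - 2 = 3)
(Q(-3, 2) + P(-3, C))*4 = (2 + 3)*4 = 5*4 = 20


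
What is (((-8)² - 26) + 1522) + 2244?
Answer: 3804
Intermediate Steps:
(((-8)² - 26) + 1522) + 2244 = ((64 - 26) + 1522) + 2244 = (38 + 1522) + 2244 = 1560 + 2244 = 3804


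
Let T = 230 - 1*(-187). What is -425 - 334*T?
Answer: -139703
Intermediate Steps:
T = 417 (T = 230 + 187 = 417)
-425 - 334*T = -425 - 334*417 = -425 - 139278 = -139703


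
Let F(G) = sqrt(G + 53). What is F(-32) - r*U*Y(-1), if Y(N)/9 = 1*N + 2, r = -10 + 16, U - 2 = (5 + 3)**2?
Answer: -3564 + sqrt(21) ≈ -3559.4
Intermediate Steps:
U = 66 (U = 2 + (5 + 3)**2 = 2 + 8**2 = 2 + 64 = 66)
r = 6
Y(N) = 18 + 9*N (Y(N) = 9*(1*N + 2) = 9*(N + 2) = 9*(2 + N) = 18 + 9*N)
F(G) = sqrt(53 + G)
F(-32) - r*U*Y(-1) = sqrt(53 - 32) - 6*66*(18 + 9*(-1)) = sqrt(21) - 396*(18 - 9) = sqrt(21) - 396*9 = sqrt(21) - 1*3564 = sqrt(21) - 3564 = -3564 + sqrt(21)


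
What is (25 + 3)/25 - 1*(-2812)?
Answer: 70328/25 ≈ 2813.1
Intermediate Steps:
(25 + 3)/25 - 1*(-2812) = (1/25)*28 + 2812 = 28/25 + 2812 = 70328/25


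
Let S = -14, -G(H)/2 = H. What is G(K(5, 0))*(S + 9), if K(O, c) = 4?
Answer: 40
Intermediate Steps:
G(H) = -2*H
G(K(5, 0))*(S + 9) = (-2*4)*(-14 + 9) = -8*(-5) = 40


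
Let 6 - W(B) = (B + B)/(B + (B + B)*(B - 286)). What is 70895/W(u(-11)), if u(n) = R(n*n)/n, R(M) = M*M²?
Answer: 4575180467/387208 ≈ 11816.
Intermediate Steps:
R(M) = M³
u(n) = n⁵ (u(n) = (n*n)³/n = (n²)³/n = n⁶/n = n⁵)
W(B) = 6 - 2*B/(B + 2*B*(-286 + B)) (W(B) = 6 - (B + B)/(B + (B + B)*(B - 286)) = 6 - 2*B/(B + (2*B)*(-286 + B)) = 6 - 2*B/(B + 2*B*(-286 + B)))
70895/W(u(-11)) = 70895/((4*(-857 + 3*(-11)⁵)/(-571 + 2*(-11)⁵))) = 70895/((4*(-857 + 3*(-161051))/(-571 + 2*(-161051)))) = 70895/((4*(-857 - 483153)/(-571 - 322102))) = 70895/((4*(-484010)/(-322673))) = 70895/((4*(-1/322673)*(-484010))) = 70895/(1936040/322673) = 70895*(322673/1936040) = 4575180467/387208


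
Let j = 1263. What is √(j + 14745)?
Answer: 2*√4002 ≈ 126.52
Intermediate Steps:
√(j + 14745) = √(1263 + 14745) = √16008 = 2*√4002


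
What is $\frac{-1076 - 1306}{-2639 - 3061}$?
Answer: $\frac{397}{950} \approx 0.41789$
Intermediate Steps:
$\frac{-1076 - 1306}{-2639 - 3061} = - \frac{2382}{-5700} = \left(-2382\right) \left(- \frac{1}{5700}\right) = \frac{397}{950}$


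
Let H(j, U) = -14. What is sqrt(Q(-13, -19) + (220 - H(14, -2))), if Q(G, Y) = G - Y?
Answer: 4*sqrt(15) ≈ 15.492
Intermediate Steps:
sqrt(Q(-13, -19) + (220 - H(14, -2))) = sqrt((-13 - 1*(-19)) + (220 - 1*(-14))) = sqrt((-13 + 19) + (220 + 14)) = sqrt(6 + 234) = sqrt(240) = 4*sqrt(15)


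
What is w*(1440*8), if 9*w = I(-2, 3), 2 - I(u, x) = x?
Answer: -1280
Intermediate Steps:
I(u, x) = 2 - x
w = -1/9 (w = (2 - 1*3)/9 = (2 - 3)/9 = (1/9)*(-1) = -1/9 ≈ -0.11111)
w*(1440*8) = -160*8 = -1/9*11520 = -1280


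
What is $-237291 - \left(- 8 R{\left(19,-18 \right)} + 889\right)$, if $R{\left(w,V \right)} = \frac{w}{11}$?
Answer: $- \frac{2619828}{11} \approx -2.3817 \cdot 10^{5}$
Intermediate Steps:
$R{\left(w,V \right)} = \frac{w}{11}$ ($R{\left(w,V \right)} = w \frac{1}{11} = \frac{w}{11}$)
$-237291 - \left(- 8 R{\left(19,-18 \right)} + 889\right) = -237291 - \left(- 8 \cdot \frac{1}{11} \cdot 19 + 889\right) = -237291 - \left(\left(-8\right) \frac{19}{11} + 889\right) = -237291 - \left(- \frac{152}{11} + 889\right) = -237291 - \frac{9627}{11} = - \frac{2619828}{11}$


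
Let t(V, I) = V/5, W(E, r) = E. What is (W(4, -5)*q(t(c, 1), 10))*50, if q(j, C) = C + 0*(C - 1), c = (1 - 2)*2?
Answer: 2000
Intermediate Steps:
c = -2 (c = -1*2 = -2)
t(V, I) = V/5 (t(V, I) = V*(1/5) = V/5)
q(j, C) = C (q(j, C) = C + 0*(-1 + C) = C + 0 = C)
(W(4, -5)*q(t(c, 1), 10))*50 = (4*10)*50 = 40*50 = 2000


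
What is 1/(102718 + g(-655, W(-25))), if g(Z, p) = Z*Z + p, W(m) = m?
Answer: 1/531718 ≈ 1.8807e-6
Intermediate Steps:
g(Z, p) = p + Z**2 (g(Z, p) = Z**2 + p = p + Z**2)
1/(102718 + g(-655, W(-25))) = 1/(102718 + (-25 + (-655)**2)) = 1/(102718 + (-25 + 429025)) = 1/(102718 + 429000) = 1/531718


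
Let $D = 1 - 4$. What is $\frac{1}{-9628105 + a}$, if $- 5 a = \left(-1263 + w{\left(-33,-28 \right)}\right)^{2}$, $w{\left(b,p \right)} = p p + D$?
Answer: $- \frac{5}{48372849} \approx -1.0336 \cdot 10^{-7}$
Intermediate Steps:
$D = -3$ ($D = 1 - 4 = -3$)
$w{\left(b,p \right)} = -3 + p^{2}$ ($w{\left(b,p \right)} = p p - 3 = p^{2} - 3 = -3 + p^{2}$)
$a = - \frac{232324}{5}$ ($a = - \frac{\left(-1263 - \left(3 - \left(-28\right)^{2}\right)\right)^{2}}{5} = - \frac{\left(-1263 + \left(-3 + 784\right)\right)^{2}}{5} = - \frac{\left(-1263 + 781\right)^{2}}{5} = - \frac{\left(-482\right)^{2}}{5} = \left(- \frac{1}{5}\right) 232324 = - \frac{232324}{5} \approx -46465.0$)
$\frac{1}{-9628105 + a} = \frac{1}{-9628105 - \frac{232324}{5}} = \frac{1}{- \frac{48372849}{5}} = - \frac{5}{48372849}$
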